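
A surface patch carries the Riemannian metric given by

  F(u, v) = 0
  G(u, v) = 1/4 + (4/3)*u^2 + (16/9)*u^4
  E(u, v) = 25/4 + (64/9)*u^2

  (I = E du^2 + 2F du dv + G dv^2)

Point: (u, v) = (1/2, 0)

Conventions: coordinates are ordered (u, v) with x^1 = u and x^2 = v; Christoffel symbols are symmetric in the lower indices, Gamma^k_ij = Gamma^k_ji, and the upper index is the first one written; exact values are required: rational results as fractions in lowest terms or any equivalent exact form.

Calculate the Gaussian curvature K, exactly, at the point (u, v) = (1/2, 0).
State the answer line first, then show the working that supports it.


Answer: K = -25920/83521

E = 289/36, F = 0, G = 25/36, EG - F^2 = 7225/1296 at the point
E_u = 64/9, E_v = 0, F_u = 0, F_v = 0, G_u = 20/9, G_v = 0
E_vv = 0, F_uv = 0, G_uu = 8
Evaluate Brioschi's two determinant matrices M1, M2 and divide by (EG - F^2)^2.
M1 = [[-E_vv/2 + F_uv - G_uu/2, E_u/2, F_u - E_v/2], [F_v - G_u/2, E, F], [G_v/2, F, G]] = [[-4, 32/9, 0], [-10/9, 289/36, 0], [0, 0, 25/36]]; det M1 = -57025/2916
M2 = [[0, E_v/2, G_u/2], [E_v/2, E, F], [G_u/2, F, G]] = [[0, 0, 10/9], [0, 289/36, 0], [10/9, 0, 25/36]]; det M2 = -7225/729
det M1 - det M2 = -3125/324; K = -3125/324 / (7225/1296)^2 = -25920/83521


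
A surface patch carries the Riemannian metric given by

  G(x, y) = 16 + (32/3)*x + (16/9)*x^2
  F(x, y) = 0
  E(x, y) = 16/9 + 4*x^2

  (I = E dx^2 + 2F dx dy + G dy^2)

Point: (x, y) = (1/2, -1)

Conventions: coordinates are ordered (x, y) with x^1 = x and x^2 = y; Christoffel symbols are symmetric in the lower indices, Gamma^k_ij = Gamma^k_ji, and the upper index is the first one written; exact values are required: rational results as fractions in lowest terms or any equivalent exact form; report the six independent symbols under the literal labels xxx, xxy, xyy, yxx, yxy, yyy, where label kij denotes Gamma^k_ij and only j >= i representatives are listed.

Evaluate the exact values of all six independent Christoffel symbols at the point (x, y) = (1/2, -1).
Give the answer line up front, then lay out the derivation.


Answer: Gamma_xxx = 18/25, Gamma_xxy = 0, Gamma_xyy = -56/25, Gamma_yxx = 0, Gamma_yxy = 2/7, Gamma_yyy = 0

E = 25/9, F = 0, G = 196/9 at the point
E_x = 4, E_y = 0, F_x = 0, F_y = 0, G_x = 112/9, G_y = 0
EG - F^2 = 4900/81;  g^inv = (81/4900) * [[196/9, 0], [0, 25/9]]
first-kind symbols [ij,l] = (1/2)(d_i g_jl + d_j g_il - d_l g_ij): [xx,x] = E_x/2 = 2, [xx,y] = F_x - E_y/2 = 0, [xy,x] = E_y/2 = 0, [xy,y] = G_x/2 = 56/9, [yy,x] = F_y - G_x/2 = -56/9, [yy,y] = G_y/2 = 0
Gamma^x_ij = (G*[ij,x] - F*[ij,y])/(EG - F^2), Gamma^y_ij = (E*[ij,y] - F*[ij,x])/(EG - F^2)


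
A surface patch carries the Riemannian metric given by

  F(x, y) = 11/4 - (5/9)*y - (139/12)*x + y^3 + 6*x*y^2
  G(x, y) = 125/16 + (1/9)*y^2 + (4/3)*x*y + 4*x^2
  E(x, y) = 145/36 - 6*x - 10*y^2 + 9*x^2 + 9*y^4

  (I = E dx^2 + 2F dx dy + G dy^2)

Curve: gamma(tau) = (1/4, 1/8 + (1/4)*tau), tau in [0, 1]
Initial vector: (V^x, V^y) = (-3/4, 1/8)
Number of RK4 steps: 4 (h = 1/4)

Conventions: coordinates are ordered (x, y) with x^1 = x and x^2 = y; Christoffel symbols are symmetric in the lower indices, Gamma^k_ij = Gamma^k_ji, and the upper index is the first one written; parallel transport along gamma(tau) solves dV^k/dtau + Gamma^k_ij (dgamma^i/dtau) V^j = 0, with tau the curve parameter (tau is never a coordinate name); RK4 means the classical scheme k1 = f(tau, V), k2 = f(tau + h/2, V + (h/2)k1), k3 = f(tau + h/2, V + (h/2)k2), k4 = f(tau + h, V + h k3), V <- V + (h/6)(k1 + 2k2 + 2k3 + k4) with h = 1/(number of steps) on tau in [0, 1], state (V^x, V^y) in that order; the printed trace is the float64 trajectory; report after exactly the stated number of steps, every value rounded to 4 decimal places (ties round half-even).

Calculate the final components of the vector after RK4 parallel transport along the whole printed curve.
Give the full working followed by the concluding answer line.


gamma'(tau) = (0, 1/4); f(tau, V)^k = -Gamma^k_ij(gamma(tau)) gamma'^i(tau) V^j; h = 1/4; intermediate values shown to 6 dp
curve data and Christoffel symbols at the stage parameters:
  tau = 0.000000: gamma = (0.250000, 0.125000), gamma' = (0.000000, 0.250000); Gamma_xxx = -0.337916, Gamma_xxy = -0.405715, Gamma_xyy = -0.413669, Gamma_yxx = -1.275479, Gamma_yxy = 0.124143, Gamma_yyy = 0.012584
  tau = 0.125000: gamma = (0.250000, 0.156250), gamma' = (0.000000, 0.250000); Gamma_xxx = -0.346136, Gamma_xxy = -0.515531, Gamma_xyy = -0.391075, Gamma_yxx = -1.233113, Gamma_yxy = 0.123820, Gamma_yyy = 0.013411
  tau = 0.250000: gamma = (0.250000, 0.187500), gamma' = (0.000000, 0.250000); Gamma_xxx = -0.355347, Gamma_xxy = -0.630138, Gamma_xyy = -0.367233, Gamma_yxx = -1.191280, Gamma_yxy = 0.123614, Gamma_yyy = 0.014452
  tau = 0.375000: gamma = (0.250000, 0.218750), gamma' = (0.000000, 0.250000); Gamma_xxx = -0.365812, Gamma_xxy = -0.750726, Gamma_xyy = -0.341395, Gamma_yxx = -1.150370, Gamma_yxy = 0.123682, Gamma_yyy = 0.015696
  tau = 0.500000: gamma = (0.250000, 0.250000), gamma' = (0.000000, 0.250000); Gamma_xxx = -0.377842, Gamma_xxy = -0.878636, Gamma_xyy = -0.312633, Gamma_yxx = -1.110767, Gamma_yxy = 0.124203, Gamma_yyy = 0.017126
  tau = 0.625000: gamma = (0.250000, 0.281250), gamma' = (0.000000, 0.250000); Gamma_xxx = -0.391805, Gamma_xxy = -1.015394, Gamma_xyy = -0.279755, Gamma_yxx = -1.072846, Gamma_yxy = 0.125393, Gamma_yyy = 0.018717
  tau = 0.750000: gamma = (0.250000, 0.312500), gamma' = (0.000000, 0.250000); Gamma_xxx = -0.408134, Gamma_xxy = -1.162749, Gamma_xyy = -0.241191, Gamma_yxx = -1.036971, Gamma_yxy = 0.127509, Gamma_yyy = 0.020426
  tau = 0.875000: gamma = (0.250000, 0.343750), gamma' = (0.000000, 0.250000); Gamma_xxx = -0.427349, Gamma_xxy = -1.322711, Gamma_xyy = -0.194829, Gamma_yxx = -1.003493, Gamma_yxy = 0.130869, Gamma_yyy = 0.022184
  tau = 1.000000: gamma = (0.250000, 0.375000), gamma' = (0.000000, 0.250000); Gamma_xxx = -0.450067, Gamma_xxy = -1.497571, Gamma_xyy = -0.137765, Gamma_yxx = -0.972743, Gamma_yxy = 0.135860, Gamma_yyy = 0.023877
step 0: V^x = -0.7500, V^y = 0.1250
step 1: k1 = (-0.063144, 0.022884), k2 = (-0.085179, 0.023032), k3 = (-0.085532, 0.023117), k4 = (-0.109513, 0.023366); V <- V + (h/6)(k1 + 2k2 + 2k3 + k4): V^x = -0.7714, V^y = 0.1308
step 2: k1 = (-0.109519, 0.023367), k2 = (-0.135940, 0.023751), k3 = (-0.136556, 0.023853), k4 = (-0.166261, 0.024428); V <- V + (h/6)(k1 + 2k2 + 2k3 + k4): V^x = -0.8056, V^y = 0.1367
step 3: k1 = (-0.166275, 0.024430), k2 = (-0.200005, 0.025252), k3 = (-0.201068, 0.025384), k4 = (-0.240168, 0.026553); V <- V + (h/6)(k1 + 2k2 + 2k3 + k4): V^x = -0.8560, V^y = 0.1431
step 4: k1 = (-0.240194, 0.026556), k2 = (-0.285850, 0.028176), k3 = (-0.287728, 0.028361), k4 = (-0.342230, 0.030620); V <- V + (h/6)(k1 + 2k2 + 2k3 + k4): V^x = -0.9280, V^y = 0.1502

Answer: V^x = -0.9280, V^y = 0.1502


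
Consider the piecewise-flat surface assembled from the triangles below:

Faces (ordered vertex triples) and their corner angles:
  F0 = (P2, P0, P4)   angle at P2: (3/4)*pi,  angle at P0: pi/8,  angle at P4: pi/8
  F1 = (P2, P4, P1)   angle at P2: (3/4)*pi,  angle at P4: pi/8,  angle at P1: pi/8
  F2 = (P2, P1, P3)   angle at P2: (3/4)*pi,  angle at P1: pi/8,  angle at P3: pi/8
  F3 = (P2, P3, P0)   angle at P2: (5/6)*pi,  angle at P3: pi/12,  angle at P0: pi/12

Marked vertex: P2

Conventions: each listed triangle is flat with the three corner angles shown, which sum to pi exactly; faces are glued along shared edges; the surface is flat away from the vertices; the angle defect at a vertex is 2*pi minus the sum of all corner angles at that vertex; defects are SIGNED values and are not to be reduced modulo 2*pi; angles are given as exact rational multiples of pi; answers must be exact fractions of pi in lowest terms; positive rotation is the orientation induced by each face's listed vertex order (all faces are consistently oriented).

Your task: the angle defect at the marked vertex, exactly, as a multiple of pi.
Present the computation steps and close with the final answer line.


Sum of corner angles at P2: (37/12)*pi
defect = 2*pi - (37/12)*pi

Answer: defect(P2) = (-13/12)*pi


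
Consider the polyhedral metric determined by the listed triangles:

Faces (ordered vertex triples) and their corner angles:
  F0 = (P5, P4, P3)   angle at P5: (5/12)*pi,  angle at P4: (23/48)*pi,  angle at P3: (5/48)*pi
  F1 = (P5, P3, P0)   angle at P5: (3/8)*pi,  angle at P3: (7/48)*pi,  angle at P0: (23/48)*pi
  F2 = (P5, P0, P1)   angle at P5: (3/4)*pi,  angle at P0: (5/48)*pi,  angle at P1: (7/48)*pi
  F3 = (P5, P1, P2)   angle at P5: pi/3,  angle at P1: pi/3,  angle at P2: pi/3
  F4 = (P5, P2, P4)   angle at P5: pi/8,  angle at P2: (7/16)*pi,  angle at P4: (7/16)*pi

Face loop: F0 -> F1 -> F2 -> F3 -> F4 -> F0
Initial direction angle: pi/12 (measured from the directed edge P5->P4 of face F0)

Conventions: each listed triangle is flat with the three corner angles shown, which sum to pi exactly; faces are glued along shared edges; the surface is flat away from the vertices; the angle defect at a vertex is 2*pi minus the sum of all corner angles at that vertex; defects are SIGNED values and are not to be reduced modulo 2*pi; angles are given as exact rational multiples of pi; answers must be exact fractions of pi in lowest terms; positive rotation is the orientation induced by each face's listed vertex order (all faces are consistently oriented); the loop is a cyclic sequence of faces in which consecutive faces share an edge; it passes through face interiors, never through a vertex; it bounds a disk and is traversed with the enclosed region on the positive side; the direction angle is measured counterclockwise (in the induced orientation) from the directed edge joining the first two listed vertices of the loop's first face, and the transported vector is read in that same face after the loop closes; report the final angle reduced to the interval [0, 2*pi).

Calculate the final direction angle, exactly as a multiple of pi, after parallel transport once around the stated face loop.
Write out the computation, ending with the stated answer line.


enclosed vertex P5: corner angles sum to 2*pi, defect = 2*pi - 2*pi = 0
adding the enclosed defects to the starting angle (mod 2*pi, induced orientation) gives the holonomy
final angle = pi/12 + 0 = pi/12 (mod 2*pi)

Answer: final direction angle = pi/12


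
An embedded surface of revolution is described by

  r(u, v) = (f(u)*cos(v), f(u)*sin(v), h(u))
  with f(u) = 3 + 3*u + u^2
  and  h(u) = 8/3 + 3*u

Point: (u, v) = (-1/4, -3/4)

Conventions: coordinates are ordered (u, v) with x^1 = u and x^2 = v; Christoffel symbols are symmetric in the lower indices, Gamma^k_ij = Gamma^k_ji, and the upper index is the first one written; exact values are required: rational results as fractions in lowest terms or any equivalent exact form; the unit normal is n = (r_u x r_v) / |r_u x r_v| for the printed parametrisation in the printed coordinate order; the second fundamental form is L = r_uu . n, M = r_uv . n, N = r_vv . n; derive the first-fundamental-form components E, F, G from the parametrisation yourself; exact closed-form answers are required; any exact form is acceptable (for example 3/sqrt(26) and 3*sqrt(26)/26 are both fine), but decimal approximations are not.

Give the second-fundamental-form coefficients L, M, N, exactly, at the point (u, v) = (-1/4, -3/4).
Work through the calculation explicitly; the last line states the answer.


f = 37/16, f' = 5/2, f'' = 2, h' = 3, h'' = 0
E = 61/4, F = 0, G = 1369/256; answer radicand W^2 = 61/4
unnormalised second-form numerators: l = -6, m = 0, n = 111/16; L = l/sqrt(61/4), and similarly M = m/sqrt(W^2), N = n/sqrt(W^2)

Answer: L = -12*sqrt(61)/61, M = 0, N = 111*sqrt(61)/488


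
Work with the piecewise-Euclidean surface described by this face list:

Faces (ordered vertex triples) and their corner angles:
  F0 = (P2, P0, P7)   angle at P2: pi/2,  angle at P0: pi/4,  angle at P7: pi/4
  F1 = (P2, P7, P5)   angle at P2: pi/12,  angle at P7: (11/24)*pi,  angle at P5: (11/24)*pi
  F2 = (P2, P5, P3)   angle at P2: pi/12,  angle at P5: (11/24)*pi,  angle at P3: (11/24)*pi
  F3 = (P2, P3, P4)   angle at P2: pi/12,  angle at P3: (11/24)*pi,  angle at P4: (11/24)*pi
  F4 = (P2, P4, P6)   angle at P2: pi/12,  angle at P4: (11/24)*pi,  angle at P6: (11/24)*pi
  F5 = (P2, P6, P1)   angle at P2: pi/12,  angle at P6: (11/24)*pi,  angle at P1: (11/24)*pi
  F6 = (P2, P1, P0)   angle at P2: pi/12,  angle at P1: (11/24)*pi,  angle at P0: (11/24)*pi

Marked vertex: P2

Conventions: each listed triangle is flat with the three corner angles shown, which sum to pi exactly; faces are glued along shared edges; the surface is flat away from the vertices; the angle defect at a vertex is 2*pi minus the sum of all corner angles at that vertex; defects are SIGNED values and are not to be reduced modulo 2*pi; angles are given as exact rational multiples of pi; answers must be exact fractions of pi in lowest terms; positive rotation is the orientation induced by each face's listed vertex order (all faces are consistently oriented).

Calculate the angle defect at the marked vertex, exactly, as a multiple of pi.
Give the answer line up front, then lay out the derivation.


Answer: defect(P2) = pi

Sum of corner angles at P2: pi
defect = 2*pi - pi


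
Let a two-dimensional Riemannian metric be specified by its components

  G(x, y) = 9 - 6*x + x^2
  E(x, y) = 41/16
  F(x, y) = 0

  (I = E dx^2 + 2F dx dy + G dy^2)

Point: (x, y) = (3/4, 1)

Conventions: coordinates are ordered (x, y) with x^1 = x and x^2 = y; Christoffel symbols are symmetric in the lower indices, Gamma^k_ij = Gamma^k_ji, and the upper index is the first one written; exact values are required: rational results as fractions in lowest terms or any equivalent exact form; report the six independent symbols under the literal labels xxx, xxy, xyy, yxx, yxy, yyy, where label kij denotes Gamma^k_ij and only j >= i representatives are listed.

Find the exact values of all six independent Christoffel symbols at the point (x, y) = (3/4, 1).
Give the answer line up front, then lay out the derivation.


Answer: Gamma_xxx = 0, Gamma_xxy = 0, Gamma_xyy = 36/41, Gamma_yxx = 0, Gamma_yxy = -4/9, Gamma_yyy = 0

E = 41/16, F = 0, G = 81/16 at the point
E_x = 0, E_y = 0, F_x = 0, F_y = 0, G_x = -9/2, G_y = 0
EG - F^2 = 3321/256;  g^inv = (256/3321) * [[81/16, 0], [0, 41/16]]
first-kind symbols [ij,l] = (1/2)(d_i g_jl + d_j g_il - d_l g_ij): [xx,x] = E_x/2 = 0, [xx,y] = F_x - E_y/2 = 0, [xy,x] = E_y/2 = 0, [xy,y] = G_x/2 = -9/4, [yy,x] = F_y - G_x/2 = 9/4, [yy,y] = G_y/2 = 0
Gamma^x_ij = (G*[ij,x] - F*[ij,y])/(EG - F^2), Gamma^y_ij = (E*[ij,y] - F*[ij,x])/(EG - F^2)


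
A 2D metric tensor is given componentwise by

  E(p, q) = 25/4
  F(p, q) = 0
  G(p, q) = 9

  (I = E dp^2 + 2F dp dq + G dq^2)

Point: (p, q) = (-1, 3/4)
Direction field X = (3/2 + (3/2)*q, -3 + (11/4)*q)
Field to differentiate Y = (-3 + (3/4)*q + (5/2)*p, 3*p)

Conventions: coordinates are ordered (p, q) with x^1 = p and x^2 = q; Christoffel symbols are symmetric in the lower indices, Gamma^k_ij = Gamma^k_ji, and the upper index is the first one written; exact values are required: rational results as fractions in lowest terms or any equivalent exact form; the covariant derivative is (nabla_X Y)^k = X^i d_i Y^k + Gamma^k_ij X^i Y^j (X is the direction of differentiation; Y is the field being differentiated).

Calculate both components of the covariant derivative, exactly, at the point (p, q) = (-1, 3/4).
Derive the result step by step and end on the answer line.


E = 25/4, F = 0, G = 9 at the point
E_p = 0, E_q = 0, F_p = 0, F_q = 0, G_p = 0, G_q = 0
EG - F^2 = 225/4;  g^inv = (4/225) * [[9, 0], [0, 25/4]]
first-kind symbols [ij,l] = (1/2)(d_i g_jl + d_j g_il - d_l g_ij): [pp,p] = E_p/2 = 0, [pp,q] = F_p - E_q/2 = 0, [pq,p] = E_q/2 = 0, [pq,q] = G_p/2 = 0, [qq,p] = F_q - G_p/2 = 0, [qq,q] = G_q/2 = 0
Gamma^p_ij = (G*[ij,p] - F*[ij,q])/(EG - F^2), Gamma^q_ij = (E*[ij,q] - F*[ij,p])/(EG - F^2)
Gamma_ppp = 0, Gamma_ppq = 0, Gamma_pqq = 0, Gamma_qpp = 0, Gamma_qpq = 0, Gamma_qqq = 0
X = (21/8, -15/16), Y = (-79/16, -3) at the point

Answer: (nabla_X Y)^p = 375/64, (nabla_X Y)^q = 63/8


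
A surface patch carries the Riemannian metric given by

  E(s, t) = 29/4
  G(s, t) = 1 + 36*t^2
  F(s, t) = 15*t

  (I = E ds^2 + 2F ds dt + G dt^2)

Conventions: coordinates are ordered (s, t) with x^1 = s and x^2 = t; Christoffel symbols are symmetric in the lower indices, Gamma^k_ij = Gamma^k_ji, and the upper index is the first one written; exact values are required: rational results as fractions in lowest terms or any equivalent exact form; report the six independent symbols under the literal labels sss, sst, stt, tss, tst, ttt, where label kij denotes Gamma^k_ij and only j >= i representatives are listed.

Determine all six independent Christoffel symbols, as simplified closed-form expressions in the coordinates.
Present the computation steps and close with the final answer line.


E = 29/4; F = 15*t; G = 1 + 36*t^2
Gamma^k_ij = (1/2) g^{kl} (d_i g_jl + d_j g_il - d_l g_ij), with g^inv = (1/(EG-F^2)) [[G, -F], [-F, E]]
first partials: E_s = 0, E_t = 0, F_s = 0, F_t = 15, G_s = 0, G_t = 72*t
D = EG - F^2 = 29/4 + 36*t^2
expanded: Gamma^s_ss = (G E_s - 2F F_s + F E_t)/(2D), Gamma^s_st = (G E_t - F G_s)/(2D), Gamma^s_tt = (2G F_t - G G_s - F G_t)/(2D), Gamma^t_ss = (2E F_s - E E_t - F E_s)/(2D), Gamma^t_st = (E G_s - F E_t)/(2D), Gamma^t_tt = (E G_t - 2F F_t + F G_s)/(2D); substitute and cancel common factors

Answer: Gamma_sss = 0, Gamma_sst = 0, Gamma_stt = 60/(144*t^2 + 29), Gamma_tss = 0, Gamma_tst = 0, Gamma_ttt = 144*t/(144*t^2 + 29)


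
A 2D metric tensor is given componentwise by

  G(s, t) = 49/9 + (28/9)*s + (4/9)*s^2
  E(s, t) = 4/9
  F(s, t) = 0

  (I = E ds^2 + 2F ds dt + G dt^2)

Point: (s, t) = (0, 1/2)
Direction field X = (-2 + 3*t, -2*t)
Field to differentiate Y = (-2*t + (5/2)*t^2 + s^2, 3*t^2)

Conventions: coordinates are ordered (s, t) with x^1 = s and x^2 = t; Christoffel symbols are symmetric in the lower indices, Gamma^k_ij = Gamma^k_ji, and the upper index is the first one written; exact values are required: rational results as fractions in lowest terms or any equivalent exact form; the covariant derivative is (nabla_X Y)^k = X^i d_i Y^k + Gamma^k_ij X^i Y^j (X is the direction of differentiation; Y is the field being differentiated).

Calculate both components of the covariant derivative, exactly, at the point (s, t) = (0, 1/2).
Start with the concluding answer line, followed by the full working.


Answer: (nabla_X Y)^s = 17/8, (nabla_X Y)^t = -3

E = 4/9, F = 0, G = 49/9 at the point
E_s = 0, E_t = 0, F_s = 0, F_t = 0, G_s = 28/9, G_t = 0
EG - F^2 = 196/81;  g^inv = (81/196) * [[49/9, 0], [0, 4/9]]
first-kind symbols [ij,l] = (1/2)(d_i g_jl + d_j g_il - d_l g_ij): [ss,s] = E_s/2 = 0, [ss,t] = F_s - E_t/2 = 0, [st,s] = E_t/2 = 0, [st,t] = G_s/2 = 14/9, [tt,s] = F_t - G_s/2 = -14/9, [tt,t] = G_t/2 = 0
Gamma^s_ij = (G*[ij,s] - F*[ij,t])/(EG - F^2), Gamma^t_ij = (E*[ij,t] - F*[ij,s])/(EG - F^2)
Gamma_sss = 0, Gamma_sst = 0, Gamma_stt = -7/2, Gamma_tss = 0, Gamma_tst = 2/7, Gamma_ttt = 0
X = (-1/2, -1), Y = (-3/8, 3/4) at the point


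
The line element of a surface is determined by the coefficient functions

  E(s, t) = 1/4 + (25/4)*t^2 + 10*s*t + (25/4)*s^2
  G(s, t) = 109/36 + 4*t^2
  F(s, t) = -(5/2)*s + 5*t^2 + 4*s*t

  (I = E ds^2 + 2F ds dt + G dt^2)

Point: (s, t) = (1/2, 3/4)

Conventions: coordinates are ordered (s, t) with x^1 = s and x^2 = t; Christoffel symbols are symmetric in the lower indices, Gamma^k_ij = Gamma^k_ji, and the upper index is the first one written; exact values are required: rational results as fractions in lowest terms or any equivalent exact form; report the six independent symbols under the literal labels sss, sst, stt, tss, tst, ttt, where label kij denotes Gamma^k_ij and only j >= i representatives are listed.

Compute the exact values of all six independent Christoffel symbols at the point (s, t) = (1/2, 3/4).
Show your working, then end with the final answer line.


E = 581/64, F = 49/16, G = 95/18 at the point
E_s = 55/4, E_t = 115/8, F_s = 1/2, F_t = 19/2, G_s = 0, G_t = 6
EG - F^2 = 88781/2304;  g^inv = (2304/88781) * [[95/18, -49/16], [-49/16, 581/64]]
first-kind symbols [ij,l] = (1/2)(d_i g_jl + d_j g_il - d_l g_ij): [ss,s] = E_s/2 = 55/8, [ss,t] = F_s - E_t/2 = -107/16, [st,s] = E_t/2 = 115/16, [st,t] = G_s/2 = 0, [tt,s] = F_t - G_s/2 = 19/2, [tt,t] = G_t/2 = 3
Gamma^s_ij = (G*[ij,s] - F*[ij,t])/(EG - F^2), Gamma^t_ij = (E*[ij,t] - F*[ij,s])/(EG - F^2)

Answer: Gamma_sss = 130787/88781, Gamma_sst = 87400/88781, Gamma_stt = 94352/88781, Gamma_tss = -107649/50732, Gamma_tst = -7245/12683, Gamma_ttt = -612/12683


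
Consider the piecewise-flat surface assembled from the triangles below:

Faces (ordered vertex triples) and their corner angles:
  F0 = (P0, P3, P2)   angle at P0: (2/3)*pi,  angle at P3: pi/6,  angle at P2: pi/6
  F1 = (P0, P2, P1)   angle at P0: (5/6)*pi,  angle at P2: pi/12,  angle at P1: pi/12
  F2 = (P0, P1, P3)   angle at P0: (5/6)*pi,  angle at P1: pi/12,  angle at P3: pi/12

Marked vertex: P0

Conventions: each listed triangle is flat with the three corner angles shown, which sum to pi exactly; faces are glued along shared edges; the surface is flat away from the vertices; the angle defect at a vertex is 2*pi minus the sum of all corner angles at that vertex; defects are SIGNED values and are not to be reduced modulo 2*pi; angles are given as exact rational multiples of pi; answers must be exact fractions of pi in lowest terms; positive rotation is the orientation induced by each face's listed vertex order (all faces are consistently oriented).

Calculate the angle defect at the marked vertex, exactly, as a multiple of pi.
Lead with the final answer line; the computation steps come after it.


Answer: defect(P0) = -pi/3

Sum of corner angles at P0: (7/3)*pi
defect = 2*pi - (7/3)*pi


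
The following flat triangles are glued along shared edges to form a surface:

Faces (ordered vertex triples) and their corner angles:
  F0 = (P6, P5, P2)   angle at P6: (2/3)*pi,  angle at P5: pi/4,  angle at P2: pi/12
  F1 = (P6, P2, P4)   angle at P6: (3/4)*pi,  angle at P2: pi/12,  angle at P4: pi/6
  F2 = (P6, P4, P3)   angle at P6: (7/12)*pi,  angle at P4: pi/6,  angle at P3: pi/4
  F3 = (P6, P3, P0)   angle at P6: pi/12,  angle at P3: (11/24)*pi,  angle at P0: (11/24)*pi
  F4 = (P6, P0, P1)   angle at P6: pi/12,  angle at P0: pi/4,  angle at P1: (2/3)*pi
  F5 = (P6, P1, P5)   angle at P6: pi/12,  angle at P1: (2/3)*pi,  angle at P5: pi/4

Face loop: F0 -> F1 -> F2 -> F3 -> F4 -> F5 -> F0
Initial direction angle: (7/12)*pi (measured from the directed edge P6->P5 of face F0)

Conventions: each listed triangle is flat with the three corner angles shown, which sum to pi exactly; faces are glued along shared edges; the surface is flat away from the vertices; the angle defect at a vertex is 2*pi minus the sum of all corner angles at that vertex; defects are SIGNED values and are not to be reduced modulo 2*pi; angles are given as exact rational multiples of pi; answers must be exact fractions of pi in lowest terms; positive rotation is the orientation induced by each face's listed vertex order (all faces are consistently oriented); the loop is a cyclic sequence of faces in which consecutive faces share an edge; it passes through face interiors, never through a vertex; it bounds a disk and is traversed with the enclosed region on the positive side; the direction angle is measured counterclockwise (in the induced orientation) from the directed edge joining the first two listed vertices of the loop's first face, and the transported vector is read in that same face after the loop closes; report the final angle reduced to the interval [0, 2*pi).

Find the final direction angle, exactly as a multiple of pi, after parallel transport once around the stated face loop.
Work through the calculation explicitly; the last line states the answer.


enclosed vertex P6: corner angles sum to (9/4)*pi, defect = 2*pi - (9/4)*pi = -pi/4
by Gauss-Bonnet the loop rotates the vector by the enclosed defect sum (positive orientation, mod 2*pi)
final angle = (7/12)*pi - pi/4 = pi/3 (mod 2*pi)

Answer: final direction angle = pi/3


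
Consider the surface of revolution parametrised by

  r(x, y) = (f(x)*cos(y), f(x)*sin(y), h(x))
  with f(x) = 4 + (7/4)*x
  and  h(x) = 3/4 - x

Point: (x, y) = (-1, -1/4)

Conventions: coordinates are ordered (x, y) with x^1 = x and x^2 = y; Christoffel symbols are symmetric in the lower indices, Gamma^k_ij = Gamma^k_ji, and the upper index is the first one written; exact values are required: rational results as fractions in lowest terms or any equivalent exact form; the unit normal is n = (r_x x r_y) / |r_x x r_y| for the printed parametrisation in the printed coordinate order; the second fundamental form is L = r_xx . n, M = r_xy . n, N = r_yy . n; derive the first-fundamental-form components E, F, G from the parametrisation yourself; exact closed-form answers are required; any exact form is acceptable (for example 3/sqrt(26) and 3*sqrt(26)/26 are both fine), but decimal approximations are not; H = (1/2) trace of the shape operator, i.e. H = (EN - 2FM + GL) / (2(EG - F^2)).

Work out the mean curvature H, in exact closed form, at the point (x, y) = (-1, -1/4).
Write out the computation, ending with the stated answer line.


f = 9/4, f' = 7/4, f'' = 0, h' = -1, h'' = 0
E = 65/16, F = 0, G = 81/16; answer radicand W^2 = 65/16
unnormalised second-form numerators: l = 0, m = 0, n = -9/4; L = l/sqrt(65/16), and similarly M = m/sqrt(W^2), N = n/sqrt(W^2)
H = (E*n - 2*F*m + G*l) / (2*(EG - F^2)*sqrt(W^2)); E*n - 2*F*m + G*l = -585/64, EG - F^2 = 5265/256, so H = (-2/9)/sqrt(65/16)

Answer: H = -8*sqrt(65)/585


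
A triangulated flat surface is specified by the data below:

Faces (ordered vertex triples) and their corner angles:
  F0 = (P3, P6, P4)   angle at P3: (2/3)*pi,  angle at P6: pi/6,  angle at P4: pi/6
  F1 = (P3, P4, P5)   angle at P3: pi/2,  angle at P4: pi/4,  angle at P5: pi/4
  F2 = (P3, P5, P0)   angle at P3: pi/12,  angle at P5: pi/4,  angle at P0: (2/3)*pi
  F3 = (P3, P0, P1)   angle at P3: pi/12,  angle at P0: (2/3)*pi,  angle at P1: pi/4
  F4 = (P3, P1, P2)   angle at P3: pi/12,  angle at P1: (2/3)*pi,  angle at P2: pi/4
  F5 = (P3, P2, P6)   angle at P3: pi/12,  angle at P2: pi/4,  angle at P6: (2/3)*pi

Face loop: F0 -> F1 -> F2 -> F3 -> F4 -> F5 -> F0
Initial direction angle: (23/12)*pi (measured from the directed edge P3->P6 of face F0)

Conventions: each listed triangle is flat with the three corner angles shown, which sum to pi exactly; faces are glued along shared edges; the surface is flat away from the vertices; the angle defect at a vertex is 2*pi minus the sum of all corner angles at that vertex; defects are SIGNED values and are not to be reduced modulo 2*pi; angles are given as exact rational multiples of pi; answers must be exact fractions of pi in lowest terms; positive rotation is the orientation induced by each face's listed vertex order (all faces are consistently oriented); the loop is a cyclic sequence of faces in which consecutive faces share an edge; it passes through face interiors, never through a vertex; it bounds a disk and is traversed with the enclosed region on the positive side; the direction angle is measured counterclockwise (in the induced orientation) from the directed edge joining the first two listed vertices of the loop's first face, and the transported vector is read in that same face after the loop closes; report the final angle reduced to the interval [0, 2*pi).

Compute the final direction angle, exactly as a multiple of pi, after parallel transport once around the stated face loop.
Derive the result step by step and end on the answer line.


enclosed vertex P3: corner angles sum to (3/2)*pi, defect = 2*pi - (3/2)*pi = pi/2
the final direction is the initial angle plus the enclosed defects, taken mod 2*pi in the induced orientation
final angle = (23/12)*pi + pi/2 = (5/12)*pi (mod 2*pi)

Answer: final direction angle = (5/12)*pi


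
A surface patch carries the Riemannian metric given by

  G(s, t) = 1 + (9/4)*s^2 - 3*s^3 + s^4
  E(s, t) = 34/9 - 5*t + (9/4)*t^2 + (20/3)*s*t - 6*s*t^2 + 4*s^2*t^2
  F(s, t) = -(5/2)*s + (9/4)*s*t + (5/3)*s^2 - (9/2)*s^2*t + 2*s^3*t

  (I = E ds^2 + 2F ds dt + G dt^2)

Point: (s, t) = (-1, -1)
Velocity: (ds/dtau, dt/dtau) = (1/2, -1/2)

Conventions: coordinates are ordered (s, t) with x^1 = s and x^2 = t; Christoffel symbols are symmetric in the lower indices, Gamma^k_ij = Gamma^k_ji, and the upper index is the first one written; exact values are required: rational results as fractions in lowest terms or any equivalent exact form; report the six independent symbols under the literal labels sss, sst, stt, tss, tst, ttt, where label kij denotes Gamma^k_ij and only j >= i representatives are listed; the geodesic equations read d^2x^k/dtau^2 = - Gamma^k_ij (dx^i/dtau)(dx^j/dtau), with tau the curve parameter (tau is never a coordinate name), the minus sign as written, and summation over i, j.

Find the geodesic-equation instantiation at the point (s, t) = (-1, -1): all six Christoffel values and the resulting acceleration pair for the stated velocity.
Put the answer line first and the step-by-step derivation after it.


Answer: Gamma_sss = -186/611, Gamma_sst = -651/1222, Gamma_stt = 0, Gamma_tss = -90/611, Gamma_tst = -315/1222, Gamma_ttt = 0; accelerations (d^2s/dtau^2, d^2t/dtau^2) = (-465/2444, -225/2444)

E = 997/36, F = 155/12, G = 29/4 at the point
E_s = -62/3, E_t = -217/6, F_s = -277/12, F_t = -35/4, G_s = -35/2, G_t = 0
EG - F^2 = 611/18;  g^inv = (18/611) * [[29/4, -155/12], [-155/12, 997/36]]
first-kind symbols [ij,l] = (1/2)(d_i g_jl + d_j g_il - d_l g_ij): [ss,s] = E_s/2 = -31/3, [ss,t] = F_s - E_t/2 = -5, [st,s] = E_t/2 = -217/12, [st,t] = G_s/2 = -35/4, [tt,s] = F_t - G_s/2 = 0, [tt,t] = G_t/2 = 0
Gamma^s_ij = (G*[ij,s] - F*[ij,t])/(EG - F^2), Gamma^t_ij = (E*[ij,t] - F*[ij,s])/(EG - F^2)
Gamma_sss = -186/611, Gamma_sst = -651/1222, Gamma_stt = 0, Gamma_tss = -90/611, Gamma_tst = -315/1222, Gamma_ttt = 0
d^2s/dtau^2 = -(Gamma_sss*(1/2)^2 + 2*Gamma_sst*(1/2)*(-1/2) + Gamma_stt*(-1/2)^2) = -465/2444
d^2t/dtau^2 = -(Gamma_tss*(1/2)^2 + 2*Gamma_tst*(1/2)*(-1/2) + Gamma_ttt*(-1/2)^2) = -225/2444


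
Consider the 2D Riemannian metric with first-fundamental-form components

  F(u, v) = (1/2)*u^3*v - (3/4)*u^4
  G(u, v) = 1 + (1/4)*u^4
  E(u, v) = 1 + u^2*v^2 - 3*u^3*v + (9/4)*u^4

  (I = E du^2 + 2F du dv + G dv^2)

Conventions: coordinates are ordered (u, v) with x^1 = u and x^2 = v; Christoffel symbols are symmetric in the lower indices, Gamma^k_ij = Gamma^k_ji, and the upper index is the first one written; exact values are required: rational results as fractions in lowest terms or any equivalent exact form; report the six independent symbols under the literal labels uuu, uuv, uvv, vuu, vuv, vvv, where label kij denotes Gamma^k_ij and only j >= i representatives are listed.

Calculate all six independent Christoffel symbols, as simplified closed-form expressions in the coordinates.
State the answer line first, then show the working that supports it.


Answer: Gamma_uuu = (9*u^3 - 9*u^2*v + 2*u*v^2)/(5*u^4 - 6*u^3*v + 2*u^2*v^2 + 2), Gamma_uuv = (-3*u^3 + 2*u^2*v)/(5*u^4 - 6*u^3*v + 2*u^2*v^2 + 2), Gamma_uvv = 0, Gamma_vuu = (-3*u^3 + u^2*v)/(5*u^4 - 6*u^3*v + 2*u^2*v^2 + 2), Gamma_vuv = u^3/(5*u^4 - 6*u^3*v + 2*u^2*v^2 + 2), Gamma_vvv = 0

E = 1 + u^2*v^2 - 3*u^3*v + (9/4)*u^4; F = (1/2)*u^3*v - (3/4)*u^4; G = 1 + (1/4)*u^4
Gamma^k_ij = (1/2) g^{kl} (d_i g_jl + d_j g_il - d_l g_ij), with g^inv = (1/(EG-F^2)) [[G, -F], [-F, E]]
first partials: E_u = 2*u*v^2 - 9*u^2*v + 9*u^3, E_v = 2*u^2*v - 3*u^3, F_u = (3/2)*u^2*v - 3*u^3, F_v = (1/2)*u^3, G_u = u^3, G_v = 0
D = EG - F^2 = 1 + u^2*v^2 - 3*u^3*v + (5/2)*u^4
expanded: Gamma^u_uu = (G E_u - 2F F_u + F E_v)/(2D), Gamma^u_uv = (G E_v - F G_u)/(2D), Gamma^u_vv = (2G F_v - G G_u - F G_v)/(2D), Gamma^v_uu = (2E F_u - E E_v - F E_u)/(2D), Gamma^v_uv = (E G_u - F E_v)/(2D), Gamma^v_vv = (E G_v - 2F F_v + F G_u)/(2D); substitute and cancel common factors


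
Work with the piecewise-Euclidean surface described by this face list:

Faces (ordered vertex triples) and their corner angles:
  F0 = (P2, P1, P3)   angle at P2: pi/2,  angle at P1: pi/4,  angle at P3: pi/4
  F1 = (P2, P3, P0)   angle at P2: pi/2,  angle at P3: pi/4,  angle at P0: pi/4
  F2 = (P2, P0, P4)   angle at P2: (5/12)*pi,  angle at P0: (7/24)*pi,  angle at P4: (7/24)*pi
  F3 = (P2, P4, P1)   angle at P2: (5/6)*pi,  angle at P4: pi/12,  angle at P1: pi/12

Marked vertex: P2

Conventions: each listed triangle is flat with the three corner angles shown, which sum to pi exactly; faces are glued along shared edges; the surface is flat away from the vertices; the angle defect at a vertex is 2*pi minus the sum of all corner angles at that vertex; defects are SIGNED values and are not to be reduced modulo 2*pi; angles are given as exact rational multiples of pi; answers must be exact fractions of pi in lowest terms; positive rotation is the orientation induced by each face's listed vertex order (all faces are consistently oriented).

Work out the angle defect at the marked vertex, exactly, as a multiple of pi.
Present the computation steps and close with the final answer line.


Sum of corner angles at P2: (9/4)*pi
defect = 2*pi - (9/4)*pi

Answer: defect(P2) = -pi/4


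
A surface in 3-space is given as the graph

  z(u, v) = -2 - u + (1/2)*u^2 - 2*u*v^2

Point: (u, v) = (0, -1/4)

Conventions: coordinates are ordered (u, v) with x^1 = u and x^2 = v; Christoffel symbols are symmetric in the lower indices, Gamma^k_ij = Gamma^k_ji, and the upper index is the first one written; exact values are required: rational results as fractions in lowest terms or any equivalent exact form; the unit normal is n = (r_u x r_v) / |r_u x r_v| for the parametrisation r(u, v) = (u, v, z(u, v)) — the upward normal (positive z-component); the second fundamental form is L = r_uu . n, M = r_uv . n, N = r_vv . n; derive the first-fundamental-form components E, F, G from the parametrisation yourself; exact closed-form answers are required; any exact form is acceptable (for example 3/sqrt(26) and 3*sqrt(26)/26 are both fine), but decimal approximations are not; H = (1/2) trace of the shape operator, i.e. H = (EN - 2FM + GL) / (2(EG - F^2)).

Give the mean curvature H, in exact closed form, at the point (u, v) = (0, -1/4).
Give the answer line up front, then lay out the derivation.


Answer: H = 256*sqrt(145)/21025

z_u = -9/8, z_v = 0, z_uu = 1, z_uv = 1, z_vv = 0
E = 145/64, F = 0, G = 1; answer radicand W^2 = 145/64
unnormalised second-form numerators: l = 1, m = 1, n = 0; L = l/sqrt(145/64), and similarly M = m/sqrt(W^2), N = n/sqrt(W^2)
H = (E*n - 2*F*m + G*l) / (2*(EG - F^2)*sqrt(W^2)); E*n - 2*F*m + G*l = 1, EG - F^2 = 145/64, so H = (32/145)/sqrt(145/64)


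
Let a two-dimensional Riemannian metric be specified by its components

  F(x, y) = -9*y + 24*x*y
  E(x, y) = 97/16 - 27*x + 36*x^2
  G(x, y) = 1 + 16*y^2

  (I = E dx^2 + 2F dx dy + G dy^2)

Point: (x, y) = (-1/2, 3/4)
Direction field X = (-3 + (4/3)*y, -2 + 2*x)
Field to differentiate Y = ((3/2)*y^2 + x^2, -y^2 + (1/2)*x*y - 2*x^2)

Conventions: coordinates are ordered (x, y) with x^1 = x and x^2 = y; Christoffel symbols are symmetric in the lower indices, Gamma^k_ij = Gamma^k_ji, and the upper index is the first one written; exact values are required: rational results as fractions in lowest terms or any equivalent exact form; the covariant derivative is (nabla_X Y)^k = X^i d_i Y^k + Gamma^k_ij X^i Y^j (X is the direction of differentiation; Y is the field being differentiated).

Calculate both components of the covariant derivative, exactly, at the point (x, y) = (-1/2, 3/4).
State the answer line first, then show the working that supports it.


Answer: (nabla_X Y)^x = -12049/2404, (nabla_X Y)^y = 781/1202

E = 457/16, F = -63/4, G = 10 at the point
E_x = -63, E_y = 0, F_x = 18, F_y = -21, G_x = 0, G_y = 24
EG - F^2 = 601/16;  g^inv = (16/601) * [[10, 63/4], [63/4, 457/16]]
first-kind symbols [ij,l] = (1/2)(d_i g_jl + d_j g_il - d_l g_ij): [xx,x] = E_x/2 = -63/2, [xx,y] = F_x - E_y/2 = 18, [xy,x] = E_y/2 = 0, [xy,y] = G_x/2 = 0, [yy,x] = F_y - G_x/2 = -21, [yy,y] = G_y/2 = 12
Gamma^x_ij = (G*[ij,x] - F*[ij,y])/(EG - F^2), Gamma^y_ij = (E*[ij,y] - F*[ij,x])/(EG - F^2)
Gamma_xxx = -504/601, Gamma_xxy = 0, Gamma_xyy = -336/601, Gamma_yxx = 288/601, Gamma_yxy = 0, Gamma_yyy = 192/601
X = (-2, -3), Y = (35/32, -5/4) at the point


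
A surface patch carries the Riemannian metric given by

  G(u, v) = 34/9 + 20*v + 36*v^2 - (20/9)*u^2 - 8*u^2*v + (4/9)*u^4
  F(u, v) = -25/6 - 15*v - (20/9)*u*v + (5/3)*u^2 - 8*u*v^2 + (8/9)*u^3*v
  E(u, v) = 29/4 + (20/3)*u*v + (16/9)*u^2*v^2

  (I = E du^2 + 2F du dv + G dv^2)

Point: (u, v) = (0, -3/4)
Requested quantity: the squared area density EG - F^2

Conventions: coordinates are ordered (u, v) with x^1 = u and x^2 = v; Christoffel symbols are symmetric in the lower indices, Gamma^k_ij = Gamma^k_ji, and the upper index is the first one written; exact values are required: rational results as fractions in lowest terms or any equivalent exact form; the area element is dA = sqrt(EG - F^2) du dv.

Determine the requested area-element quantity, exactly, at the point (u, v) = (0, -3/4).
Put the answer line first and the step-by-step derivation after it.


Answer: EG - F^2 = 275/18

E = 29/4, F = 85/12, G = 325/36; EG - F^2 = 275/18


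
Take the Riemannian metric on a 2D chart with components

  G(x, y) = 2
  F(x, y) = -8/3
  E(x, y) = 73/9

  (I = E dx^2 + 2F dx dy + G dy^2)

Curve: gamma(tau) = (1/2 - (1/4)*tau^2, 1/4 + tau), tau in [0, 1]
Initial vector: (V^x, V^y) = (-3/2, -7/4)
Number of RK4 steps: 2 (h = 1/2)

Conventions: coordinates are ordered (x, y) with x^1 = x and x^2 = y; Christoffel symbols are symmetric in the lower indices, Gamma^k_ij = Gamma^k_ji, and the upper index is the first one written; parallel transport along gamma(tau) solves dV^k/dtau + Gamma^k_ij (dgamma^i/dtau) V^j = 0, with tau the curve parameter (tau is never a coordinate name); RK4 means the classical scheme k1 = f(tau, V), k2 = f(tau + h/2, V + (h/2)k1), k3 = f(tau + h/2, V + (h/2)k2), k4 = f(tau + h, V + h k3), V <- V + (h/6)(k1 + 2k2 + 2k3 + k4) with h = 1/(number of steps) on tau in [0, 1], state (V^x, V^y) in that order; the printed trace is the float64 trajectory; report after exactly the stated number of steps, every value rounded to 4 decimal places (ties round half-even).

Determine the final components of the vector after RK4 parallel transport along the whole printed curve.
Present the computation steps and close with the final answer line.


gamma'(tau) = (-(1/2)*tau, 1); f(tau, V)^k = -Gamma^k_ij(gamma(tau)) gamma'^i(tau) V^j; h = 1/2; intermediate values shown to 6 dp
curve data and Christoffel symbols at the stage parameters:
  tau = 0.000000: gamma = (0.500000, 0.250000), gamma' = (0.000000, 1.000000); Gamma_xxx = 0.000000, Gamma_xxy = 0.000000, Gamma_xyy = 0.000000, Gamma_yxx = 0.000000, Gamma_yxy = 0.000000, Gamma_yyy = 0.000000
  tau = 0.250000: gamma = (0.484375, 0.500000), gamma' = (-0.125000, 1.000000); Gamma_xxx = 0.000000, Gamma_xxy = 0.000000, Gamma_xyy = 0.000000, Gamma_yxx = 0.000000, Gamma_yxy = 0.000000, Gamma_yyy = 0.000000
  tau = 0.500000: gamma = (0.437500, 0.750000), gamma' = (-0.250000, 1.000000); Gamma_xxx = 0.000000, Gamma_xxy = 0.000000, Gamma_xyy = 0.000000, Gamma_yxx = 0.000000, Gamma_yxy = 0.000000, Gamma_yyy = 0.000000
  tau = 0.750000: gamma = (0.359375, 1.000000), gamma' = (-0.375000, 1.000000); Gamma_xxx = 0.000000, Gamma_xxy = 0.000000, Gamma_xyy = 0.000000, Gamma_yxx = 0.000000, Gamma_yxy = 0.000000, Gamma_yyy = 0.000000
  tau = 1.000000: gamma = (0.250000, 1.250000), gamma' = (-0.500000, 1.000000); Gamma_xxx = 0.000000, Gamma_xxy = 0.000000, Gamma_xyy = 0.000000, Gamma_yxx = 0.000000, Gamma_yxy = 0.000000, Gamma_yyy = 0.000000
step 0: V^x = -1.5000, V^y = -1.7500
step 1: k1 = (0.000000, 0.000000), k2 = (0.000000, 0.000000), k3 = (0.000000, 0.000000), k4 = (0.000000, 0.000000); V <- V + (h/6)(k1 + 2k2 + 2k3 + k4): V^x = -1.5000, V^y = -1.7500
step 2: k1 = (0.000000, 0.000000), k2 = (0.000000, 0.000000), k3 = (0.000000, 0.000000), k4 = (0.000000, 0.000000); V <- V + (h/6)(k1 + 2k2 + 2k3 + k4): V^x = -1.5000, V^y = -1.7500

Answer: V^x = -1.5000, V^y = -1.7500
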